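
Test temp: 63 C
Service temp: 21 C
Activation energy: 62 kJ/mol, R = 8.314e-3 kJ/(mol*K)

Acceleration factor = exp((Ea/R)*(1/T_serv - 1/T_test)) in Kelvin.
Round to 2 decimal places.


AF = exp((62/0.008314)*(1/294.15 - 1/336.15))
= 23.75

23.75


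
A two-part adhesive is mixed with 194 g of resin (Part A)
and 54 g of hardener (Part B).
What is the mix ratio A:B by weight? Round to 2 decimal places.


Mix ratio = mass_A / mass_B
= 194 / 54
= 3.59

3.59


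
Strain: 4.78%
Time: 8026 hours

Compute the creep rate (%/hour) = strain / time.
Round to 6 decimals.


Creep rate = 4.78 / 8026
= 0.000596 %/h

0.000596


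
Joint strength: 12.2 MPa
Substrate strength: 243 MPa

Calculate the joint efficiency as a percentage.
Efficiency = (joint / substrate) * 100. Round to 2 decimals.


Efficiency = (12.2 / 243) * 100 = 5.02%

5.02


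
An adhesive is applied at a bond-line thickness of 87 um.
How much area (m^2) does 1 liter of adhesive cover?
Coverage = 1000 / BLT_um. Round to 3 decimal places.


Coverage = 1000 / 87 = 11.494 m^2

11.494


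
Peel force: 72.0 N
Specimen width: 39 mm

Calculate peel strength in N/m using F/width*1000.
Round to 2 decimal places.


Peel strength = 72.0 / 39 * 1000 = 1846.15 N/m

1846.15


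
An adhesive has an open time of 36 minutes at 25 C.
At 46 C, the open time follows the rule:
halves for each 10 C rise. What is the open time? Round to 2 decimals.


Factor = 2^((46-25)/10) = 4.2871
Open time = 36 / 4.2871 = 8.40 min

8.40


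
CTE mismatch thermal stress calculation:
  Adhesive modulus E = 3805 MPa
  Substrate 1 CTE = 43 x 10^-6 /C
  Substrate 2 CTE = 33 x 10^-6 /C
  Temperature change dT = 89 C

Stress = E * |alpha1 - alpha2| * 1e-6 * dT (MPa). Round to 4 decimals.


delta_alpha = |43 - 33| = 10 x 10^-6/C
Stress = 3805 * 10e-6 * 89
= 3.3865 MPa

3.3865


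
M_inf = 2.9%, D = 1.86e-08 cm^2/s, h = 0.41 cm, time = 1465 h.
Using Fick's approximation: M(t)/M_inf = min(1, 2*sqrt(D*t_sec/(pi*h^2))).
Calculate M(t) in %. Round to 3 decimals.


t = 5274000 s
ratio = min(1, 2*sqrt(1.86e-08*5274000/(pi*0.1681)))
= 0.861981
M(t) = 2.9 * 0.861981 = 2.500%

2.500


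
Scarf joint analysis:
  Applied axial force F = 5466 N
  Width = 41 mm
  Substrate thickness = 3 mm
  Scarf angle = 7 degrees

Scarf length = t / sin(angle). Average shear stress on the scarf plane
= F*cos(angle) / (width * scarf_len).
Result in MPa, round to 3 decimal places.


Scarf length = 3 / sin(7 deg) = 24.6165 mm
cos(7 deg) = 0.992546
Shear = 5466 * 0.992546 / (41 * 24.6165)
= 5.375 MPa

5.375


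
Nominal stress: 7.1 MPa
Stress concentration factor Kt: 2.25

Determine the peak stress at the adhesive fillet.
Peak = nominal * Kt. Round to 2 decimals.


Peak stress = 7.1 * 2.25
= 15.98 MPa

15.98


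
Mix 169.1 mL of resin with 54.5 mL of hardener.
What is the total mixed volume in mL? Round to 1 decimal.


Total = 169.1 + 54.5 = 223.6 mL

223.6


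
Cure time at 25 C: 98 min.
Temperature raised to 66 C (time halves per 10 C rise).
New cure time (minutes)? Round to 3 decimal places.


Acceleration factor = 2^(41/10) = 17.1484
New time = 98 / 17.1484 = 5.715 min

5.715


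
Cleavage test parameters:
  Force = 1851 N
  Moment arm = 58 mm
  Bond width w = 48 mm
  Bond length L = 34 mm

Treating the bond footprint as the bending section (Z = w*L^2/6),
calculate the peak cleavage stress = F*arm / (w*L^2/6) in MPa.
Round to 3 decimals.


M = 1851 * 58 = 107358 N*mm
Z = 48 * 34^2 / 6 = 55488 / 6 mm^3
sigma = M / Z = 6 * 107358 / 55488 = 644148 / 55488
= 11.609 MPa

11.609


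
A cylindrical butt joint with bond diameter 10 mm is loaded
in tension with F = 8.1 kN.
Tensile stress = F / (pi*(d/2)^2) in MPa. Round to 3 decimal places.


Area = pi * (10/2)^2 = 78.5398 mm^2
Stress = 8.1*1000 / 78.5398
= 103.132 MPa

103.132


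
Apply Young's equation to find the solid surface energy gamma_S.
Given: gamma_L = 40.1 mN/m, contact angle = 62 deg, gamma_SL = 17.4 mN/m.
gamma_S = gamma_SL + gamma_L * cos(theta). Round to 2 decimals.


theta_rad = 62 * pi/180 = 1.082104
gamma_S = 17.4 + 40.1 * cos(1.082104)
= 36.23 mN/m

36.23


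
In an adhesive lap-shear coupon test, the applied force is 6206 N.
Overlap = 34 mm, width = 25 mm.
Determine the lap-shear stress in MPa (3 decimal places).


stress = F / (overlap * width)
= 6206 / (34 * 25)
= 7.301 MPa

7.301


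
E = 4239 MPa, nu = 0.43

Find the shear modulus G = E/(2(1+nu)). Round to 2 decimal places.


G = 4239 / (2 * 1.43)
= 1482.17 MPa

1482.17


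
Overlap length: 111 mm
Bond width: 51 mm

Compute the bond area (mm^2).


Bond area = 111 * 51 = 5661 mm^2

5661


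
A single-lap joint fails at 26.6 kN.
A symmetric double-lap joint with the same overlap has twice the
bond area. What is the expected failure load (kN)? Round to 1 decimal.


Double-lap load = 2 * 26.6 = 53.2 kN

53.2


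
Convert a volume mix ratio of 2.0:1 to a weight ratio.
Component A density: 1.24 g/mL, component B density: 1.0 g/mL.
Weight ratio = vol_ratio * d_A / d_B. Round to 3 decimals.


= 2.0 * 1.24 / 1.0 = 2.480

2.480


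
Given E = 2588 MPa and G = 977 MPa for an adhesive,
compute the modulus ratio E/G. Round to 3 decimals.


E/G ratio = 2588 / 977 = 2.649

2.649


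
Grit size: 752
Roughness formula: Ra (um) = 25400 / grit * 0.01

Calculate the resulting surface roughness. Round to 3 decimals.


Ra = 25400 / 752 * 0.01
= 0.338 um

0.338


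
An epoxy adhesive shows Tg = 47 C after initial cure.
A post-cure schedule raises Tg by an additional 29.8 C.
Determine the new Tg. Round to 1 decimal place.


New Tg = 47 + 29.8
= 76.8 C

76.8


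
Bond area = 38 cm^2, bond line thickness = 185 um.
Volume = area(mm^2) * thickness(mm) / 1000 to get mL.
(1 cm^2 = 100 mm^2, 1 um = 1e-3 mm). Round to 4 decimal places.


area_mm2 = 38 * 100 = 3800
blt_mm = 185 * 1e-3 = 0.185
vol_mm3 = 3800 * 0.185 = 703.0
vol_mL = 703.0 / 1000 = 0.7030 mL

0.7030


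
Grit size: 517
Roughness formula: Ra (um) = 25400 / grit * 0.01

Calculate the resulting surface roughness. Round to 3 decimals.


Ra = 25400 / 517 * 0.01
= 0.491 um

0.491


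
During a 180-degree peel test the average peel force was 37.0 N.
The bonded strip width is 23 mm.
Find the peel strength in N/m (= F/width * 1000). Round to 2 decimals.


Peel strength = F/width * 1000
= 37.0 / 23 * 1000
= 1608.70 N/m

1608.70


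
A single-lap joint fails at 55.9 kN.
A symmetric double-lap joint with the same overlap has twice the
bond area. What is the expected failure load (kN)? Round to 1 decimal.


Double-lap load = 2 * 55.9 = 111.8 kN

111.8


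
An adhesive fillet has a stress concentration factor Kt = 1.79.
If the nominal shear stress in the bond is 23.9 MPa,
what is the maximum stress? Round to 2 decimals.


Max stress = 23.9 * 1.79 = 42.78 MPa

42.78


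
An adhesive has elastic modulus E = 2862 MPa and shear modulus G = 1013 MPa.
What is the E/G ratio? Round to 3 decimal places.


E/G = 2862 / 1013 = 2.825

2.825


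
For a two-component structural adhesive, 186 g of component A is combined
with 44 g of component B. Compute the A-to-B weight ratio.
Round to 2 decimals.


Weight ratio A:B = 186 / 44
= 4.23

4.23


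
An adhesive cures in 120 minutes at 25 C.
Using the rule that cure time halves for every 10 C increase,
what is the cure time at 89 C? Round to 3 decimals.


Factor = 2^((89 - 25) / 10) = 84.4485
Cure time = 120 / 84.4485
= 1.421 minutes

1.421


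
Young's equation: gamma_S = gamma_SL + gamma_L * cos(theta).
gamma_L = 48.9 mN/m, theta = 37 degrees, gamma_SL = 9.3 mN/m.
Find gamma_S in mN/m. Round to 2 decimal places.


cos(37 deg) = 0.798636
gamma_S = 9.3 + 48.9 * 0.798636
= 48.35 mN/m

48.35


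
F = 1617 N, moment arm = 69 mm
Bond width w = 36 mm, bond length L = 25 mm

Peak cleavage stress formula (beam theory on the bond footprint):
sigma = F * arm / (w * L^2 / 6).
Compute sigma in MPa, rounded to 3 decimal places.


sigma = (1617 * 69) / (36 * 625 / 6)
= 111573 * 6 / 22500
= 669438 / 22500
= 29.753 MPa

29.753


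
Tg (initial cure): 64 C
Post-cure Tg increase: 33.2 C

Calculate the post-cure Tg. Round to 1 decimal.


Post-cure Tg = 64 + 33.2 = 97.2 C

97.2


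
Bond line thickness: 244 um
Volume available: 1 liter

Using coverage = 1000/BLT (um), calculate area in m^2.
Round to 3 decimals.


1 L = 1e6 mm^3, thickness = 244 um = 0.244 mm
Area = 1e6 / 0.244 mm^2 = (1e6 / 0.244) / 1e6 m^2 = 1000 / 244 m^2
= 4.098 m^2

4.098


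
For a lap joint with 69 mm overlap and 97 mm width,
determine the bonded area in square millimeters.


Area = 69 * 97 = 6693 mm^2

6693


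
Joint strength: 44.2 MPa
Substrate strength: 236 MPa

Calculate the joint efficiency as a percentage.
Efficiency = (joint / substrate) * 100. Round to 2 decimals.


Efficiency = (44.2 / 236) * 100 = 18.73%

18.73


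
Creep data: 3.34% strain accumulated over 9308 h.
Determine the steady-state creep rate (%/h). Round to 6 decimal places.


Rate = 3.34 / 9308 = 0.000359 %/h

0.000359


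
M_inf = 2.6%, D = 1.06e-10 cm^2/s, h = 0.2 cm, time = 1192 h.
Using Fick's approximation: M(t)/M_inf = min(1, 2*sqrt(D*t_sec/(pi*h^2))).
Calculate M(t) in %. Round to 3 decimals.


t = 4291200 s
ratio = min(1, 2*sqrt(1.06e-10*4291200/(pi*0.0400)))
= 0.120328
M(t) = 2.6 * 0.120328 = 0.313%

0.313


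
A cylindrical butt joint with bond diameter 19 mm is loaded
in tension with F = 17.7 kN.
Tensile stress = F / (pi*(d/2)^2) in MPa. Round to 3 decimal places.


Area = pi * (19/2)^2 = 283.5287 mm^2
Stress = 17.7*1000 / 283.5287
= 62.428 MPa

62.428


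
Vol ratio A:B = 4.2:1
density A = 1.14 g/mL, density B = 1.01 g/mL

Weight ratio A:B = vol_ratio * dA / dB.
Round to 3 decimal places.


Weight ratio = 4.2 * 1.14 / 1.01
= 4.741

4.741


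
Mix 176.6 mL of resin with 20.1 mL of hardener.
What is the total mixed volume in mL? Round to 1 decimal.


Total = 176.6 + 20.1 = 196.7 mL

196.7


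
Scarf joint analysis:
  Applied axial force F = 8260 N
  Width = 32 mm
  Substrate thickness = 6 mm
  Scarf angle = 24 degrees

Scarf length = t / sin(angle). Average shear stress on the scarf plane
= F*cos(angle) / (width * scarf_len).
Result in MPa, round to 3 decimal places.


Scarf length = 6 / sin(24 deg) = 14.7516 mm
cos(24 deg) = 0.913545
Shear = 8260 * 0.913545 / (32 * 14.7516)
= 15.985 MPa

15.985


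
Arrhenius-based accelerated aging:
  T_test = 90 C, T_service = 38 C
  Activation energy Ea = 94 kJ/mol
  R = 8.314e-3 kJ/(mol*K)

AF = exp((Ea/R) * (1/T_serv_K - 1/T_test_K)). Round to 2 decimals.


T_test_K = 363.15, T_serv_K = 311.15
AF = exp((94/8.314e-3) * (1/311.15 - 1/363.15))
= 181.84

181.84


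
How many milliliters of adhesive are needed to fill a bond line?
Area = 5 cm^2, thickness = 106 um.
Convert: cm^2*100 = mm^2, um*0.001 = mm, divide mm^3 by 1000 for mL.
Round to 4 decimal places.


= (5 * 100) * (106 * 0.001) / 1000
= 0.0530 mL

0.0530


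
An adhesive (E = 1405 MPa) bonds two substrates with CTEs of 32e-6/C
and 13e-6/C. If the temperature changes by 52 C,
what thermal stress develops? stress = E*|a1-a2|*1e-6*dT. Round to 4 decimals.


Stress = 1405 * |32 - 13| * 1e-6 * 52
= 1.3881 MPa

1.3881


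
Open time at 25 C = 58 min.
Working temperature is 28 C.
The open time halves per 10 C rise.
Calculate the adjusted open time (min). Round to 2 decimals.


factor = 2^((28 - 25) / 10) = 1.2311
ot = 58 / 1.2311 = 47.11 min

47.11


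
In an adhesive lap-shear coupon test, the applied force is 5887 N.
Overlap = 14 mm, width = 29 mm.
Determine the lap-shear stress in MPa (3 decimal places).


stress = F / (overlap * width)
= 5887 / (14 * 29)
= 14.500 MPa

14.500


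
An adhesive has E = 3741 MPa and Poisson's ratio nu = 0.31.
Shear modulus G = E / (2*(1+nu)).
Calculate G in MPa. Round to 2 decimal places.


G = 3741 / (2*(1+0.31))
= 3741 / 2.62
= 1427.86 MPa

1427.86


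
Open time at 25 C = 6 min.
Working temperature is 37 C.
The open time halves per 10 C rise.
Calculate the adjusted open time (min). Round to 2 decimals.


factor = 2^((37 - 25) / 10) = 2.2974
ot = 6 / 2.2974 = 2.61 min

2.61


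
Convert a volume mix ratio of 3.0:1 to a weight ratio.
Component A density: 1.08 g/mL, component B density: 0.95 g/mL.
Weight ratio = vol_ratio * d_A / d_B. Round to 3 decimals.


= 3.0 * 1.08 / 0.95 = 3.411

3.411


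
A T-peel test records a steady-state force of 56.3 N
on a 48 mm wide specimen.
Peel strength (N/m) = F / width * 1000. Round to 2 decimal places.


Peel strength = 56.3 / 48 * 1000
= 1172.92 N/m

1172.92


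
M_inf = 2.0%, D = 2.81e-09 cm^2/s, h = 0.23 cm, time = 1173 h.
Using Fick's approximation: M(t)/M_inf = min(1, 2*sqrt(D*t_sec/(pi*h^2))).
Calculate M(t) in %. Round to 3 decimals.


t = 4222800 s
ratio = min(1, 2*sqrt(2.81e-09*4222800/(pi*0.0529)))
= 0.534417
M(t) = 2.0 * 0.534417 = 1.069%

1.069


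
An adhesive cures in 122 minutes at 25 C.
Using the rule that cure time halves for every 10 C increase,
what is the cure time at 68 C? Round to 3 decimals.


Factor = 2^((68 - 25) / 10) = 19.6983
Cure time = 122 / 19.6983
= 6.193 minutes

6.193


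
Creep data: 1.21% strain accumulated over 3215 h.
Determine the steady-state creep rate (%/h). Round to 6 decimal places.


Rate = 1.21 / 3215 = 0.000376 %/h

0.000376


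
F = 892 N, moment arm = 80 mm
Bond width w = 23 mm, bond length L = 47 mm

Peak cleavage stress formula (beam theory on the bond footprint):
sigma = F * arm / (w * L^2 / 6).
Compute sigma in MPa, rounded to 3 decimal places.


sigma = (892 * 80) / (23 * 2209 / 6)
= 71360 * 6 / 50807
= 428160 / 50807
= 8.427 MPa

8.427


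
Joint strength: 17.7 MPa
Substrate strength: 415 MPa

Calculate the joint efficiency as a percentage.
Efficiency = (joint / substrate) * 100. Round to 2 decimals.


Efficiency = (17.7 / 415) * 100 = 4.27%

4.27


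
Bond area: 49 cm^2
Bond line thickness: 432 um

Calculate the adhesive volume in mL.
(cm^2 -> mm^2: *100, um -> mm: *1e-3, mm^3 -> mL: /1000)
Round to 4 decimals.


V = 49*100 * 432*1e-3 / 1000
= 2.1168 mL

2.1168


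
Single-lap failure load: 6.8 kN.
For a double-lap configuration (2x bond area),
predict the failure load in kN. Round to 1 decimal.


Failure load = 6.8 * 2 = 13.6 kN

13.6


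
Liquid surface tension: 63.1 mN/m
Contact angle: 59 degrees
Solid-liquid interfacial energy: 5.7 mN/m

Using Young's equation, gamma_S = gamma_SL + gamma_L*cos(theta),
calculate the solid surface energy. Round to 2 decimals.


gamma_S = 5.7 + 63.1 * cos(59)
= 38.20 mN/m

38.20


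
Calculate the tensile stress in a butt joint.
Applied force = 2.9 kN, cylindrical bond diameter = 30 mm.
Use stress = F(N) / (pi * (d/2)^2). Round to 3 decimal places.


A = pi * 15.0^2 = 706.8583 mm^2
sigma = 2900.0 / 706.8583 = 4.103 MPa

4.103


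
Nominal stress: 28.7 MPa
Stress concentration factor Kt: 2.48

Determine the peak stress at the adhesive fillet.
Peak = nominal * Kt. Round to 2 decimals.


Peak stress = 28.7 * 2.48
= 71.18 MPa

71.18


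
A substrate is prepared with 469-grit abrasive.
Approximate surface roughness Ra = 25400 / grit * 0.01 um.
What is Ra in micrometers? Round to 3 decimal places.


Ra = 25400 / 469 * 0.01 = 0.542 um

0.542


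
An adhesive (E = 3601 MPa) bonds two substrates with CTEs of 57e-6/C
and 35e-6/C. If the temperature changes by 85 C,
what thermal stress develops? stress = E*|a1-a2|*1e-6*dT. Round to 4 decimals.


Stress = 3601 * |57 - 35| * 1e-6 * 85
= 6.7339 MPa

6.7339


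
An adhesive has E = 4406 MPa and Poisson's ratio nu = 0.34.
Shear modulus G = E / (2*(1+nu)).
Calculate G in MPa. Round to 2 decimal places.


G = 4406 / (2*(1+0.34))
= 4406 / 2.68
= 1644.03 MPa

1644.03


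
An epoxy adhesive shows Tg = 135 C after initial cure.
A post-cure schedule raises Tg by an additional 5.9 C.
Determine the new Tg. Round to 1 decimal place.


New Tg = 135 + 5.9
= 140.9 C

140.9


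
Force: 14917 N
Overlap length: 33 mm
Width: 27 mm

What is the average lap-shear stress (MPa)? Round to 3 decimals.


Average shear stress = F / (overlap * width)
= 14917 / (33 * 27)
= 16.742 MPa

16.742


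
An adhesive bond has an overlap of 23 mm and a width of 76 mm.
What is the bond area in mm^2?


Bond area = overlap * width
= 23 * 76
= 1748 mm^2

1748


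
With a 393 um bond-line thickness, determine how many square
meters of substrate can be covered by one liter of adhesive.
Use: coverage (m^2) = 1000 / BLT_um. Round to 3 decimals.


Coverage = 1000 / 393 = 2.545 m^2

2.545


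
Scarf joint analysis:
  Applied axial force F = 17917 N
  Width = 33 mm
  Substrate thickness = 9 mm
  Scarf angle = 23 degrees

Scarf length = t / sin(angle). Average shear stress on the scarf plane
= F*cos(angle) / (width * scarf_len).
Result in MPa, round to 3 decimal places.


Scarf length = 9 / sin(23 deg) = 23.0337 mm
cos(23 deg) = 0.920505
Shear = 17917 * 0.920505 / (33 * 23.0337)
= 21.698 MPa

21.698


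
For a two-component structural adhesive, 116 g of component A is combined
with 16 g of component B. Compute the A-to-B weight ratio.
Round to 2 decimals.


Weight ratio A:B = 116 / 16
= 7.25

7.25


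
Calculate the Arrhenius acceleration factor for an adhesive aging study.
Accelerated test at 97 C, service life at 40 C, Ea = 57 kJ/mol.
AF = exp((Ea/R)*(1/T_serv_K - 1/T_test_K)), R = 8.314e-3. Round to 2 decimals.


T_test = 370.15 K, T_serv = 313.15 K
Ea/R = 57 / 0.008314 = 6855.91
AF = exp(6855.91 * (1/313.15 - 1/370.15))
= 29.12

29.12


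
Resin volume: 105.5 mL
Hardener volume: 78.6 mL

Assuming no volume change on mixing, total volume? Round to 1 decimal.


V_total = 105.5 + 78.6 = 184.1 mL

184.1


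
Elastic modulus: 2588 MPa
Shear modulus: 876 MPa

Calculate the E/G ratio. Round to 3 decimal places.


E / G = 2588 / 876 = 2.954

2.954


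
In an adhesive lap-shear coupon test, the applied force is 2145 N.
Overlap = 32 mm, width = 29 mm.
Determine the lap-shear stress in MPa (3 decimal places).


stress = F / (overlap * width)
= 2145 / (32 * 29)
= 2.311 MPa

2.311


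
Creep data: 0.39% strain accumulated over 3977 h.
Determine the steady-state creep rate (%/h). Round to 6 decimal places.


Rate = 0.39 / 3977 = 0.000098 %/h

0.000098


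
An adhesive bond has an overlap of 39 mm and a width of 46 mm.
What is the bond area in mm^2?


Bond area = overlap * width
= 39 * 46
= 1794 mm^2

1794


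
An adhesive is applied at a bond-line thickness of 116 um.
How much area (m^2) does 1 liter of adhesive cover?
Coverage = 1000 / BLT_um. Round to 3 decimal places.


Coverage = 1000 / 116 = 8.621 m^2

8.621


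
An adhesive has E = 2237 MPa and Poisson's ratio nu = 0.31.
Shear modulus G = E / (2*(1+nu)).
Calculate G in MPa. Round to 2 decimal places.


G = 2237 / (2*(1+0.31))
= 2237 / 2.62
= 853.82 MPa

853.82


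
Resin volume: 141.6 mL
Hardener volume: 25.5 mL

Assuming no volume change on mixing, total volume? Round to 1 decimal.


V_total = 141.6 + 25.5 = 167.1 mL

167.1


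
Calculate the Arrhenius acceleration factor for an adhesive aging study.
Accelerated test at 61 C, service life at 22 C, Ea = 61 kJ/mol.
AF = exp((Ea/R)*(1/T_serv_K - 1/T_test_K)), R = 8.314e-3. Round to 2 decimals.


T_test = 334.15 K, T_serv = 295.15 K
Ea/R = 61 / 0.008314 = 7337.02
AF = exp(7337.02 * (1/295.15 - 1/334.15))
= 18.20

18.20


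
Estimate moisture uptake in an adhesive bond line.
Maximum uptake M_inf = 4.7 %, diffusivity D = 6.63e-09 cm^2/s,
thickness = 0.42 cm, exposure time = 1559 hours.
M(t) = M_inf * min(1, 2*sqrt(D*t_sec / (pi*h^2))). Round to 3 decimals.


Convert time: 1559 h = 5612400 s
ratio = min(1, 2*sqrt(6.63e-09*5612400/(pi*0.42^2)))
= 0.518247
M(t) = 4.7 * 0.518247 = 2.436%

2.436


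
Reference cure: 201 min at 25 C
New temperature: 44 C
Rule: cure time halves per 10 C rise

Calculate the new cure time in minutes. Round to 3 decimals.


factor = 2^((44-25)/10) = 3.7321
t_new = 201 / 3.7321 = 53.857 min

53.857


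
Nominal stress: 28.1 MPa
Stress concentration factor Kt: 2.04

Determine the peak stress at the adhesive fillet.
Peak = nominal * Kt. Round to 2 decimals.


Peak stress = 28.1 * 2.04
= 57.32 MPa

57.32


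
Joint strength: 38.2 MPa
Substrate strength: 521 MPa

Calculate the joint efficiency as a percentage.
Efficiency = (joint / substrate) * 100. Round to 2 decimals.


Efficiency = (38.2 / 521) * 100 = 7.33%

7.33


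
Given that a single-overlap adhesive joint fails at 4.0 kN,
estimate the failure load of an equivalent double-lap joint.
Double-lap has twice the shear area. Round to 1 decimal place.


Double-lap factor = 2
Expected load = 4.0 * 2 = 8.0 kN

8.0


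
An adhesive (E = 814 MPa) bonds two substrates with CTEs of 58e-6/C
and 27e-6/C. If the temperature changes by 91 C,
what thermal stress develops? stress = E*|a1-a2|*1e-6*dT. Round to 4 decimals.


Stress = 814 * |58 - 27| * 1e-6 * 91
= 2.2963 MPa

2.2963


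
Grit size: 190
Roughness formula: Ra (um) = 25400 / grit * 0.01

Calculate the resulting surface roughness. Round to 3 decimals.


Ra = 25400 / 190 * 0.01
= 1.337 um

1.337


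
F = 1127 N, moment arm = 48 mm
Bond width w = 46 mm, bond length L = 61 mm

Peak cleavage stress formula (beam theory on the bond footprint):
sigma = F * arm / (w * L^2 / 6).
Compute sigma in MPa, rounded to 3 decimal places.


sigma = (1127 * 48) / (46 * 3721 / 6)
= 54096 * 6 / 171166
= 324576 / 171166
= 1.896 MPa

1.896


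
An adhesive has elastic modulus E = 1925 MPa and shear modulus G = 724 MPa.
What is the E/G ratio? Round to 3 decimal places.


E/G = 1925 / 724 = 2.659

2.659


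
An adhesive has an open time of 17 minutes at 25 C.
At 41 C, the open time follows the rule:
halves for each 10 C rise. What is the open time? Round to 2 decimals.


Factor = 2^((41-25)/10) = 3.0314
Open time = 17 / 3.0314 = 5.61 min

5.61


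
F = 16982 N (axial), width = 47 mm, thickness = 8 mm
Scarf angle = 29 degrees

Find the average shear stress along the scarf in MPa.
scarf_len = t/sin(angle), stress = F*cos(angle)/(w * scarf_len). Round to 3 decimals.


scarf_len = 8/sin(29 deg) = 16.5013
cos(29 deg) = 0.874620
stress = 16982*0.874620/(47*16.5013) = 19.151 MPa

19.151


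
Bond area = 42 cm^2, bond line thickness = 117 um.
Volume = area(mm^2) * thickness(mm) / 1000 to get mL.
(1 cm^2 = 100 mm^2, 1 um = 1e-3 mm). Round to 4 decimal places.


area_mm2 = 42 * 100 = 4200
blt_mm = 117 * 1e-3 = 0.117
vol_mm3 = 4200 * 0.117 = 491.4
vol_mL = 491.4 / 1000 = 0.4914 mL

0.4914


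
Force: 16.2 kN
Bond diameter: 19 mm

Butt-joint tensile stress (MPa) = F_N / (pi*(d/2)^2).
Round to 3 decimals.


F_N = 16.2 * 1000 = 16200.0 N
A = pi*(9.5)^2 = 283.5287 mm^2
stress = 16200.0 / 283.5287 = 57.137 MPa

57.137


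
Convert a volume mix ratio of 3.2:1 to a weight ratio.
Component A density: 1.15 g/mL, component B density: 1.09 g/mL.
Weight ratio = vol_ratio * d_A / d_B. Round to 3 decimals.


= 3.2 * 1.15 / 1.09 = 3.376

3.376


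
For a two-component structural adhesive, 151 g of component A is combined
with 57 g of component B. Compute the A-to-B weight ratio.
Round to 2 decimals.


Weight ratio A:B = 151 / 57
= 2.65

2.65


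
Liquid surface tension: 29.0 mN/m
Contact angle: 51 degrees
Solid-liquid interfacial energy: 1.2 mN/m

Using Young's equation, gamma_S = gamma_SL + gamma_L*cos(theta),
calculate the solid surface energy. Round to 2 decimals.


gamma_S = 1.2 + 29.0 * cos(51)
= 19.45 mN/m

19.45


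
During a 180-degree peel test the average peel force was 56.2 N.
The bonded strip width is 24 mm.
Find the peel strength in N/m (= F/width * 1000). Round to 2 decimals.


Peel strength = F/width * 1000
= 56.2 / 24 * 1000
= 2341.67 N/m

2341.67


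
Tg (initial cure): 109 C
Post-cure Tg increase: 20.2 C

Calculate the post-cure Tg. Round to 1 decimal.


Post-cure Tg = 109 + 20.2 = 129.2 C

129.2


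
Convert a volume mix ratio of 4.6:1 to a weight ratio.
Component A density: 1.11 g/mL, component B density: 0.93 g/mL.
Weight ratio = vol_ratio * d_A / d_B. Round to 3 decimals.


= 4.6 * 1.11 / 0.93 = 5.490

5.490


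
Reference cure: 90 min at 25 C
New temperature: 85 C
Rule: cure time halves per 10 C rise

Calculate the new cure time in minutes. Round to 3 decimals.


factor = 2^((85-25)/10) = 64.0000
t_new = 90 / 64.0000 = 1.406 min

1.406


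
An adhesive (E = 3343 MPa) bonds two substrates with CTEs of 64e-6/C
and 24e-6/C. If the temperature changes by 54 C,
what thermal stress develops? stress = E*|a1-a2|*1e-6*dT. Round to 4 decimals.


Stress = 3343 * |64 - 24| * 1e-6 * 54
= 7.2209 MPa

7.2209


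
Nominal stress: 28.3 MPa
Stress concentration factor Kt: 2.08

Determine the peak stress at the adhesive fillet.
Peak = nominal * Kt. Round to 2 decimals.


Peak stress = 28.3 * 2.08
= 58.86 MPa

58.86


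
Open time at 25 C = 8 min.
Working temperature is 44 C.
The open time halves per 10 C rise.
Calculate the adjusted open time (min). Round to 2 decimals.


factor = 2^((44 - 25) / 10) = 3.7321
ot = 8 / 3.7321 = 2.14 min

2.14


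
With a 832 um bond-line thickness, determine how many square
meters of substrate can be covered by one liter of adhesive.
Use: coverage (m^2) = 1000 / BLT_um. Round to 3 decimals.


Coverage = 1000 / 832 = 1.202 m^2

1.202


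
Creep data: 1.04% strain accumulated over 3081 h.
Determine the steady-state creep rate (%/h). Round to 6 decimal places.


Rate = 1.04 / 3081 = 0.000338 %/h

0.000338


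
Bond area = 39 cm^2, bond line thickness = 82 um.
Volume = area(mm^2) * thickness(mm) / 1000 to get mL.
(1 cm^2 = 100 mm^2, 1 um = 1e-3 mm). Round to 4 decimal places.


area_mm2 = 39 * 100 = 3900
blt_mm = 82 * 1e-3 = 0.082
vol_mm3 = 3900 * 0.082 = 319.8
vol_mL = 319.8 / 1000 = 0.3198 mL

0.3198


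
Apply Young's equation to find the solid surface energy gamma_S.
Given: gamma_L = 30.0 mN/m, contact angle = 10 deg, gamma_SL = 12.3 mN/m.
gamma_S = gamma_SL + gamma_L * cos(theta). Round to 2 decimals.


theta_rad = 10 * pi/180 = 0.174533
gamma_S = 12.3 + 30.0 * cos(0.174533)
= 41.84 mN/m

41.84


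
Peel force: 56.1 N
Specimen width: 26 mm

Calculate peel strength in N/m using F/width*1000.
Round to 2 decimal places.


Peel strength = 56.1 / 26 * 1000 = 2157.69 N/m

2157.69


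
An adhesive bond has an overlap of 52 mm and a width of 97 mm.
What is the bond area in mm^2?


Bond area = overlap * width
= 52 * 97
= 5044 mm^2

5044


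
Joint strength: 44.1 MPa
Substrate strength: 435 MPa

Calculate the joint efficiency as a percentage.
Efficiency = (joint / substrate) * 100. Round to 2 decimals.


Efficiency = (44.1 / 435) * 100 = 10.14%

10.14


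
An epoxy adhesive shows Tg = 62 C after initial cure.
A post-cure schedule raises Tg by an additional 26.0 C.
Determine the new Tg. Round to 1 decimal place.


New Tg = 62 + 26.0
= 88.0 C

88.0


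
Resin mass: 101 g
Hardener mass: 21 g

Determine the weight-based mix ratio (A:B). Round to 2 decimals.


Ratio = 101 / 21 = 4.81

4.81


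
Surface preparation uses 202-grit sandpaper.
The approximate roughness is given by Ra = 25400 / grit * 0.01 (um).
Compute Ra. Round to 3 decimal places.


Ra = 25400 / 202 * 0.01
= 254 / 202
= 1.257 um

1.257


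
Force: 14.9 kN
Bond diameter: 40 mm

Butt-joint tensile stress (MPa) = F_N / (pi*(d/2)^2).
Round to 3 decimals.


F_N = 14.9 * 1000 = 14900.0 N
A = pi*(20.0)^2 = 1256.6371 mm^2
stress = 14900.0 / 1256.6371 = 11.857 MPa

11.857


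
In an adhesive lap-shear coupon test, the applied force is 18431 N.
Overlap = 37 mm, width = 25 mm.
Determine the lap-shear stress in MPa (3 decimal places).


stress = F / (overlap * width)
= 18431 / (37 * 25)
= 19.925 MPa

19.925


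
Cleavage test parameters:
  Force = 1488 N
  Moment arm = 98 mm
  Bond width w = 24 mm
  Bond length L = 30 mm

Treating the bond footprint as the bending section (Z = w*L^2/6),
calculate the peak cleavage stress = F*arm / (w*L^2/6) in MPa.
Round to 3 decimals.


M = 1488 * 98 = 145824 N*mm
Z = 24 * 30^2 / 6 = 21600 / 6 mm^3
sigma = M / Z = 6 * 145824 / 21600 = 874944 / 21600
= 40.507 MPa

40.507


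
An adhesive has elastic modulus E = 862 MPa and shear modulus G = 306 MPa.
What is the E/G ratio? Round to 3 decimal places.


E/G = 862 / 306 = 2.817

2.817


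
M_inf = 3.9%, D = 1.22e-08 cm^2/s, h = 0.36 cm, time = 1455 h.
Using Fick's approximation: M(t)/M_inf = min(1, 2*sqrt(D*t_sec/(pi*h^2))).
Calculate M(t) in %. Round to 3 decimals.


t = 5238000 s
ratio = min(1, 2*sqrt(1.22e-08*5238000/(pi*0.1296)))
= 0.792347
M(t) = 3.9 * 0.792347 = 3.090%

3.090


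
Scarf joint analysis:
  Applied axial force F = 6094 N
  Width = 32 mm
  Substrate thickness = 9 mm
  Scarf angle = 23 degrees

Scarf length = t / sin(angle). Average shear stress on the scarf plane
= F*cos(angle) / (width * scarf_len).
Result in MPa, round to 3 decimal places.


Scarf length = 9 / sin(23 deg) = 23.0337 mm
cos(23 deg) = 0.920505
Shear = 6094 * 0.920505 / (32 * 23.0337)
= 7.611 MPa

7.611


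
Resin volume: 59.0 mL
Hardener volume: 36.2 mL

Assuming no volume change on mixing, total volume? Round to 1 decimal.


V_total = 59.0 + 36.2 = 95.2 mL

95.2


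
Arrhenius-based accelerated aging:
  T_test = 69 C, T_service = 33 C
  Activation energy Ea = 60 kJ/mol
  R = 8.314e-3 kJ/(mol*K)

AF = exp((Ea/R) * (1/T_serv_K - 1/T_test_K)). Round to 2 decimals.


T_test_K = 342.15, T_serv_K = 306.15
AF = exp((60/8.314e-3) * (1/306.15 - 1/342.15))
= 11.94

11.94


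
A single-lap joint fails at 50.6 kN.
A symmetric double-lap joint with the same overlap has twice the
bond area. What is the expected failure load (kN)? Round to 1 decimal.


Double-lap load = 2 * 50.6 = 101.2 kN

101.2


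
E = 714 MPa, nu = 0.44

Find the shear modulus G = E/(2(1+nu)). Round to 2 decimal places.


G = 714 / (2 * 1.44)
= 247.92 MPa

247.92


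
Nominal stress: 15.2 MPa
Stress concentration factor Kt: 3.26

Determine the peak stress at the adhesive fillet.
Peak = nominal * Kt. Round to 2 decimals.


Peak stress = 15.2 * 3.26
= 49.55 MPa

49.55


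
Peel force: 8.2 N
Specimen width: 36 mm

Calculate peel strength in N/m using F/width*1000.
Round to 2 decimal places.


Peel strength = 8.2 / 36 * 1000 = 227.78 N/m

227.78


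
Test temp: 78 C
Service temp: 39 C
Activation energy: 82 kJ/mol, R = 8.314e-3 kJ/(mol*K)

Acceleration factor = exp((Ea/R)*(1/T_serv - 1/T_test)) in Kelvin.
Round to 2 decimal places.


AF = exp((82/0.008314)*(1/312.15 - 1/351.15))
= 33.42

33.42


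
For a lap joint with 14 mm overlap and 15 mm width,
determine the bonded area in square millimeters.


Area = 14 * 15 = 210 mm^2

210


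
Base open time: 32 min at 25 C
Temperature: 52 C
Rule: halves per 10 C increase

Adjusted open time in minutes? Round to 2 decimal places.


Acceleration = 2^((52-25)/10) = 6.4980
Open time = 32 / 6.4980 = 4.92 min

4.92


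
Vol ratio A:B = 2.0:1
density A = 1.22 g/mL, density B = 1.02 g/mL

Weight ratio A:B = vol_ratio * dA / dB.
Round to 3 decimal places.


Weight ratio = 2.0 * 1.22 / 1.02
= 2.392

2.392


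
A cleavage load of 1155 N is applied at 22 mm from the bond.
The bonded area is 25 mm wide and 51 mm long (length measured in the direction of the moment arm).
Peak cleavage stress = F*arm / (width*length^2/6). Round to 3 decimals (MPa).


Moment = 1155 * 22 = 25410 N*mm
Section modulus = 25 * 2601 / 6 = 65025 / 6 mm^3
Stress = 25410 / (65025 / 6) = 152460 / 65025
= 2.345 MPa

2.345


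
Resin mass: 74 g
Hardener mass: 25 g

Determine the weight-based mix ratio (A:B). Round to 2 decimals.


Ratio = 74 / 25 = 2.96

2.96


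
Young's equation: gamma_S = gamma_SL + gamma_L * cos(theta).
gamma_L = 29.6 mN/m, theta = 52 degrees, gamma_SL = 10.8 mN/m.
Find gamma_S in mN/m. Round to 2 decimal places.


cos(52 deg) = 0.615661
gamma_S = 10.8 + 29.6 * 0.615661
= 29.02 mN/m

29.02


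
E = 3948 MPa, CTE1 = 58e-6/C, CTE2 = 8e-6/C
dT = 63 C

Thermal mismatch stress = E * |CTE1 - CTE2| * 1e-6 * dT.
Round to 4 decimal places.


= 3948 * 50e-6 * 63
= 12.4362 MPa

12.4362


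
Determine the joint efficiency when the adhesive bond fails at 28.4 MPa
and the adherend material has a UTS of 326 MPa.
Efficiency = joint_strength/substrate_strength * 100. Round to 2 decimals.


Joint efficiency = 28.4 / 326 * 100
= 8.71%

8.71


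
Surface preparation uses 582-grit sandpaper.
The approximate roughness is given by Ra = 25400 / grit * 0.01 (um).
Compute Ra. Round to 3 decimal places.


Ra = 25400 / 582 * 0.01
= 254 / 582
= 0.436 um

0.436


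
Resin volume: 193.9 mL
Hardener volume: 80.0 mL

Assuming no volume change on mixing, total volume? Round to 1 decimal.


V_total = 193.9 + 80.0 = 273.9 mL

273.9


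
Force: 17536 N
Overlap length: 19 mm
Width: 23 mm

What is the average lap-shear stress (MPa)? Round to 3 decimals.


Average shear stress = F / (overlap * width)
= 17536 / (19 * 23)
= 40.128 MPa

40.128


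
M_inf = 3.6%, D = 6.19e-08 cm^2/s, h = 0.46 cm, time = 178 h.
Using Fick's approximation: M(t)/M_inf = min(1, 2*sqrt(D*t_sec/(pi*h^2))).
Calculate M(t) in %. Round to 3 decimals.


t = 640800 s
ratio = min(1, 2*sqrt(6.19e-08*640800/(pi*0.2116)))
= 0.488544
M(t) = 3.6 * 0.488544 = 1.759%

1.759


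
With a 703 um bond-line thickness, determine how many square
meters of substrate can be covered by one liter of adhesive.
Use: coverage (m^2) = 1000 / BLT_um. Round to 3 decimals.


Coverage = 1000 / 703 = 1.422 m^2

1.422


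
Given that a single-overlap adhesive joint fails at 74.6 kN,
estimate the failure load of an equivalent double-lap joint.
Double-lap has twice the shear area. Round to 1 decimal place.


Double-lap factor = 2
Expected load = 74.6 * 2 = 149.2 kN

149.2


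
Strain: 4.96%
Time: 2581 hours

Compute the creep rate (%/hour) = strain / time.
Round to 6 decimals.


Creep rate = 4.96 / 2581
= 0.001922 %/h

0.001922


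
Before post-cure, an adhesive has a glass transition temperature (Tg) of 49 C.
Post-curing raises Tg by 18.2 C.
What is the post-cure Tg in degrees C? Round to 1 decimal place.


Tg_post = Tg_base + delta_Tg
= 49 + 18.2
= 67.2 C

67.2


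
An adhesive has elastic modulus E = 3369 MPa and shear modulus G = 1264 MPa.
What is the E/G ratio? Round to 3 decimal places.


E/G = 3369 / 1264 = 2.665

2.665


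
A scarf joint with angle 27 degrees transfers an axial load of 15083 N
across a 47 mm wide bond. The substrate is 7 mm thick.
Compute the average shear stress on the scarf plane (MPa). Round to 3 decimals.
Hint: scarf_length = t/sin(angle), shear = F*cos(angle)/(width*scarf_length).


scarf_length = 7 / sin(27 deg) = 15.4188 mm
cos(27 deg) = 0.891007
shear stress = 15083 * 0.891007 / (47 * 15.4188)
= 18.545 MPa

18.545


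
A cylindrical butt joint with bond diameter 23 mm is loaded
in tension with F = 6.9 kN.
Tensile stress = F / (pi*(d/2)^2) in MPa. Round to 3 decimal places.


Area = pi * (23/2)^2 = 415.4756 mm^2
Stress = 6.9*1000 / 415.4756
= 16.607 MPa

16.607


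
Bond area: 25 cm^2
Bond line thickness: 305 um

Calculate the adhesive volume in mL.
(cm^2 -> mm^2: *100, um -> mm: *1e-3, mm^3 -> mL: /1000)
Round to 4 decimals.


V = 25*100 * 305*1e-3 / 1000
= 0.7625 mL

0.7625


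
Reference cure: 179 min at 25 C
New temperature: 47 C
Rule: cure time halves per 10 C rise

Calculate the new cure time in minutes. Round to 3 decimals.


factor = 2^((47-25)/10) = 4.5948
t_new = 179 / 4.5948 = 38.957 min

38.957


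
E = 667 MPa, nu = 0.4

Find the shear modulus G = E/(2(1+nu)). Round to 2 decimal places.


G = 667 / (2 * 1.40)
= 238.21 MPa

238.21


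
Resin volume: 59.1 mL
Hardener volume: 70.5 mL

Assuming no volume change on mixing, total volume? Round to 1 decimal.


V_total = 59.1 + 70.5 = 129.6 mL

129.6


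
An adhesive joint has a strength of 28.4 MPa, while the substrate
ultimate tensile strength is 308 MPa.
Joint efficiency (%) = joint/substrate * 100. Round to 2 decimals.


Efficiency = 28.4 / 308 * 100
= 9.22%

9.22


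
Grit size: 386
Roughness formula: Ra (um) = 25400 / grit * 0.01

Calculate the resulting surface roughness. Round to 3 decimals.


Ra = 25400 / 386 * 0.01
= 0.658 um

0.658


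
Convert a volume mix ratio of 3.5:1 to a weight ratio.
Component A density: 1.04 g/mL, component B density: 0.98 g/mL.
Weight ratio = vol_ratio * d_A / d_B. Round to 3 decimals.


= 3.5 * 1.04 / 0.98 = 3.714

3.714


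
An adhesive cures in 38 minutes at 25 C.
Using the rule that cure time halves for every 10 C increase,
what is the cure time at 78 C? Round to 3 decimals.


Factor = 2^((78 - 25) / 10) = 39.3966
Cure time = 38 / 39.3966
= 0.965 minutes

0.965


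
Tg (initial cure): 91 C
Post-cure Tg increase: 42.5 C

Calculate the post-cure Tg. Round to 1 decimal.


Post-cure Tg = 91 + 42.5 = 133.5 C

133.5


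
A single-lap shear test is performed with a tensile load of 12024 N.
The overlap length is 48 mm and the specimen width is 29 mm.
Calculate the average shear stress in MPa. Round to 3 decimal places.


Shear stress = F / (overlap * width)
= 12024 / (48 * 29)
= 12024 / 1392
= 8.638 MPa

8.638


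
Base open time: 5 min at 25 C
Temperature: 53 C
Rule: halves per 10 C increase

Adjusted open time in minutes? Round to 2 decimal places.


Acceleration = 2^((53-25)/10) = 6.9644
Open time = 5 / 6.9644 = 0.72 min

0.72


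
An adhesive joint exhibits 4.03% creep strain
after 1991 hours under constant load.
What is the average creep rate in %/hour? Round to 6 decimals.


Creep rate = strain / time
= 4.03 / 1991
= 0.002024 %/h

0.002024


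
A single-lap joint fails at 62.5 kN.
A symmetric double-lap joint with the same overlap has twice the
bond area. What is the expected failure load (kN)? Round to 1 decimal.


Double-lap load = 2 * 62.5 = 125.0 kN

125.0


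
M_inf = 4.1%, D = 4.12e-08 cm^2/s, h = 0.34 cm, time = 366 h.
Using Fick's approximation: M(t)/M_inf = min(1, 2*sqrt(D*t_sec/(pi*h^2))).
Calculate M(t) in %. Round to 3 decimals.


t = 1317600 s
ratio = min(1, 2*sqrt(4.12e-08*1317600/(pi*0.1156)))
= 0.773244
M(t) = 4.1 * 0.773244 = 3.170%

3.170


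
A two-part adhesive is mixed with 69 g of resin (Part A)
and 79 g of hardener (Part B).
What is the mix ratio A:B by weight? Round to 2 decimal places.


Mix ratio = mass_A / mass_B
= 69 / 79
= 0.87

0.87


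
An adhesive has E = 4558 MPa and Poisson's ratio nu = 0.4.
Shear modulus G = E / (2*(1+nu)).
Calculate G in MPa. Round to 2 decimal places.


G = 4558 / (2*(1+0.4))
= 4558 / 2.80
= 1627.86 MPa

1627.86


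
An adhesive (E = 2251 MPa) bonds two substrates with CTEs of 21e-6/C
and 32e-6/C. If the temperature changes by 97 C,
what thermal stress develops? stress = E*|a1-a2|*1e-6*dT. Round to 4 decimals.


Stress = 2251 * |21 - 32| * 1e-6 * 97
= 2.4018 MPa

2.4018


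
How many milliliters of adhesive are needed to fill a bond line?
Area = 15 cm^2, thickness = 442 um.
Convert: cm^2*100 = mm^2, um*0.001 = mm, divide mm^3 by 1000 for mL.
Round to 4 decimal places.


= (15 * 100) * (442 * 0.001) / 1000
= 0.6630 mL

0.6630


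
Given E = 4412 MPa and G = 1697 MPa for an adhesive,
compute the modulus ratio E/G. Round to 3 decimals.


E/G ratio = 4412 / 1697 = 2.600

2.600


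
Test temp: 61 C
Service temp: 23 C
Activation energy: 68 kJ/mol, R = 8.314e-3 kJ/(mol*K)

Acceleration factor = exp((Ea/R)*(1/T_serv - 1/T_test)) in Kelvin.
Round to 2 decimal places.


AF = exp((68/0.008314)*(1/296.15 - 1/334.15))
= 23.12

23.12


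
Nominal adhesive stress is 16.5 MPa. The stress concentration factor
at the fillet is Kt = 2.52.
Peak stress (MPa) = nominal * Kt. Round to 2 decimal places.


Peak = 16.5 * 2.52 = 41.58 MPa

41.58
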